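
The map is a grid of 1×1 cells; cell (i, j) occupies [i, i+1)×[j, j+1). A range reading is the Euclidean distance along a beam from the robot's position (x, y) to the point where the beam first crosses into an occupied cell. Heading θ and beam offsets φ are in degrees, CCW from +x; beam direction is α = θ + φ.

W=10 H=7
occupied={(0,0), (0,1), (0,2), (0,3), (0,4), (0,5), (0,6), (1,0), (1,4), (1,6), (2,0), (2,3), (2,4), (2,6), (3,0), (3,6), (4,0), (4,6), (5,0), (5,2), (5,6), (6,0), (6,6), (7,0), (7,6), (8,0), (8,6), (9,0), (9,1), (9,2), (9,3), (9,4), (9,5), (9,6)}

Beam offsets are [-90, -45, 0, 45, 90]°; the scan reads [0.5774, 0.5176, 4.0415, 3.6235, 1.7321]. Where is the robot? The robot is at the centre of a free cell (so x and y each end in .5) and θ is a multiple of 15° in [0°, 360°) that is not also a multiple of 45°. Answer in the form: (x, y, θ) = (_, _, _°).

Candidates: 36 free-cell centres × 16 headings = 576 poses. Raycast each; keep the one whose scan matches to 4 dp.
  (7.5, 1.5, 75°): beam 1 = 1.5529 ≠ 0.5774 ✗
  (7.5, 4.5, 300°): beam 1 = 7.0000 ≠ 0.5774 ✗
  (4.5, 1.5, 75°): beam 1 = 1.9319 ≠ 0.5774 ✗
  …
  (4.5, 2.5, 60°): r_1=0.5774, r_2=0.5176, r_3=4.0415, r_4=3.6235, r_5=1.7321 — all match ✓
Only this pose fits every beam.

(x, y, θ) = (4.5, 2.5, 60°)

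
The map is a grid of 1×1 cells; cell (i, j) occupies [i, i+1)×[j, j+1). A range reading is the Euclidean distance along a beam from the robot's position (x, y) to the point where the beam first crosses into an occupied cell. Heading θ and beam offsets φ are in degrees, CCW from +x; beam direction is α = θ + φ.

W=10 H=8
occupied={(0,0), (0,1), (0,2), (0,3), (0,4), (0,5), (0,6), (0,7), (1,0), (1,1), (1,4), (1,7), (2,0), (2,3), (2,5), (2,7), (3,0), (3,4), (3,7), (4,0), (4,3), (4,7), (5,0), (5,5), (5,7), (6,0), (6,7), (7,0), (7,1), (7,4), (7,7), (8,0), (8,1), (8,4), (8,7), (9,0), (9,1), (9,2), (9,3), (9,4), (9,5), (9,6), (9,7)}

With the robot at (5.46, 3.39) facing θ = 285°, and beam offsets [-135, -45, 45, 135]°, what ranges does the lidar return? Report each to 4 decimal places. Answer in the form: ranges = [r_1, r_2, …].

beam 1: φ=-135°, α=150°
  dir = (cos 150°, sin 150°) = (-0.8660, 0.5000); from cell (5,3)
  next x-line at t=0.5312, next y-line at t=1.2200; Δt_x=1.1547, Δt_y=2.0000
    x: enter (4,3) at t=0.5312 ← occupied
  → r_1 = 0.5312
beam 2: φ=-45°, α=240°
  dir = (cos 240°, sin 240°) = (-0.5000, -0.8660); from cell (5,3)
  next x-line at t=0.9200, next y-line at t=0.4503; Δt_x=2.0000, Δt_y=1.1547
    y: enter (5,2) at t=0.4503
    x: enter (4,2) at t=0.9200
    y: enter (4,1) at t=1.6050
    y: enter (4,0) at t=2.7597 ← occupied
  → r_2 = 2.7597
beam 3: φ=45°, α=330°
  dir = (cos 330°, sin 330°) = (0.8660, -0.5000); from cell (5,3)
  next x-line at t=0.6235, next y-line at t=0.7800; Δt_x=1.1547, Δt_y=2.0000
    x: enter (6,3) at t=0.6235
    y: enter (6,2) at t=0.7800
    x: enter (7,2) at t=1.7782
    y: enter (7,1) at t=2.7800 ← occupied
  → r_3 = 2.7800
beam 4: φ=135°, α=60°
  dir = (cos 60°, sin 60°) = (0.5000, 0.8660); from cell (5,3)
  next x-line at t=1.0800, next y-line at t=0.7044; Δt_x=2.0000, Δt_y=1.1547
    y: enter (5,4) at t=0.7044
    x: enter (6,4) at t=1.0800
    y: enter (6,5) at t=1.8591
    y: enter (6,6) at t=3.0138
    x: enter (7,6) at t=3.0800
    y: enter (7,7) at t=4.1685 ← occupied
  → r_4 = 4.1685

ranges = [0.5312, 2.7597, 2.7800, 4.1685]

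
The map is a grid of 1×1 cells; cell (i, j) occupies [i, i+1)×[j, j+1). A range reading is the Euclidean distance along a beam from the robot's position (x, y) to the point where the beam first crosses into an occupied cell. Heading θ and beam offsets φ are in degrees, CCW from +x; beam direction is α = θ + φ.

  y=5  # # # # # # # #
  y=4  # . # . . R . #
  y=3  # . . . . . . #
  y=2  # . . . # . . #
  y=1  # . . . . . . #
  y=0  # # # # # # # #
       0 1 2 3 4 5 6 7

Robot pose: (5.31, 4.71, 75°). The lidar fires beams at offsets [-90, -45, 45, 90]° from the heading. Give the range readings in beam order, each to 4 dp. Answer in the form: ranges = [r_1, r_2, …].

ranges = [1.7496, 0.5800, 0.3349, 1.1205]

beam 1: φ=-90°, α=345°
  direction (0.9659, -0.2588); cell (5,4); t to first gridline: x 0.7143, y 2.7432 (then +1.0353 / +3.8637)
    (6,4) via x @ 0.7143
    (7,4) via x @ 1.7496  # hit
  → r_1 = 1.7496
beam 2: φ=-45°, α=30°
  direction (0.8660, 0.5000); cell (5,4); t to first gridline: x 0.7967, y 0.5800 (then +1.1547 / +2.0000)
    (5,5) via y @ 0.5800  # hit
  → r_2 = 0.5800
beam 3: φ=45°, α=120°
  direction (-0.5000, 0.8660); cell (5,4); t to first gridline: x 0.6200, y 0.3349 (then +2.0000 / +1.1547)
    (5,5) via y @ 0.3349  # hit
  → r_3 = 0.3349
beam 4: φ=90°, α=165°
  direction (-0.9659, 0.2588); cell (5,4); t to first gridline: x 0.3209, y 1.1205 (then +1.0353 / +3.8637)
    (4,4) via x @ 0.3209
    (4,5) via y @ 1.1205  # hit
  → r_4 = 1.1205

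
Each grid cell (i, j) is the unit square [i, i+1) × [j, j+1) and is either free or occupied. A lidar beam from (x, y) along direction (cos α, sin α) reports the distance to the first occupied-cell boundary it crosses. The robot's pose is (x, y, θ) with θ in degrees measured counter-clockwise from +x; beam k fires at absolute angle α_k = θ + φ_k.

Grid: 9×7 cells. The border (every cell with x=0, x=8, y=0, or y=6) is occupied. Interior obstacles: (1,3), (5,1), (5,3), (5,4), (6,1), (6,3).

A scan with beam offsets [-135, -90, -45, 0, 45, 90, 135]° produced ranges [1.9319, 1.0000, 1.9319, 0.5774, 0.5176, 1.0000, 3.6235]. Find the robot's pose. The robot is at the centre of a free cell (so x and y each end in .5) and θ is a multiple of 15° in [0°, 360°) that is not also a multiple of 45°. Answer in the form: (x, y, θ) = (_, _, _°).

Enumerate (i+0.5, j+0.5, θ) over the 29 free cells and 16 admissible headings. For each, cast all 7 beams and compare to the given ranges.
  (1.5, 5.5, 165°): beam 1 = 1.0000 ≠ 1.9319 ✗
  (2.5, 5.5, 150°): beam 2 = 0.5774 ≠ 1.0000 ✗
  (4.5, 4.5, 165°): beam 1 = 0.5774 ≠ 1.9319 ✗
  …
  (4.5, 5.5, 60°): r_1=1.9319, r_2=1.0000, r_3=1.9319, r_4=0.5774, r_5=0.5176, r_6=1.0000, r_7=3.6235 — all match ✓
Unique over the lattice → pose = (4.5, 5.5, 60°).

(x, y, θ) = (4.5, 5.5, 60°)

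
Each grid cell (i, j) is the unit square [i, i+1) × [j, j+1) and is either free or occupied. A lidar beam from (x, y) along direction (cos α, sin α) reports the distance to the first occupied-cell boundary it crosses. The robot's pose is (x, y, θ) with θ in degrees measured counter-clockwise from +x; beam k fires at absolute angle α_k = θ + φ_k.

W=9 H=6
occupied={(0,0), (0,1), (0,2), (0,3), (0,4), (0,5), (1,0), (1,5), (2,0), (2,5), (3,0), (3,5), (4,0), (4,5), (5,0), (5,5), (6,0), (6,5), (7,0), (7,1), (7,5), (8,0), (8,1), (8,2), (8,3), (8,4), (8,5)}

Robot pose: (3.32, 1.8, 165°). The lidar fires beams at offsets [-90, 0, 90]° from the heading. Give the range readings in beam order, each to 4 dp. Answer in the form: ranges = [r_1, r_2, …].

beam 1: φ=-90°, α=75°
  d=(0.2588,0.9659)  start (3,1)  tX=2.6273 tY=0.2071  stride 1/|dx|=3.8637 1/|dy|=1.0353
    cross y-line → (3,2), t=0.2071
    cross y-line → (3,3), t=1.2423
    cross y-line → (3,4), t=2.2776
    cross x-line → (4,4), t=2.6273
    cross y-line → (4,5), t=3.3129 (wall)
  → r_1 = 3.3129
beam 2: φ=0°, α=165°
  d=(-0.9659,0.2588)  start (3,1)  tX=0.3313 tY=0.7727  stride 1/|dx|=1.0353 1/|dy|=3.8637
    cross x-line → (2,1), t=0.3313
    cross y-line → (2,2), t=0.7727
    cross x-line → (1,2), t=1.3666
    cross x-line → (0,2), t=2.4018 (wall)
  → r_2 = 2.4018
beam 3: φ=90°, α=255°
  d=(-0.2588,-0.9659)  start (3,1)  tX=1.2364 tY=0.8282  stride 1/|dx|=3.8637 1/|dy|=1.0353
    cross y-line → (3,0), t=0.8282 (wall)
  → r_3 = 0.8282

ranges = [3.3129, 2.4018, 0.8282]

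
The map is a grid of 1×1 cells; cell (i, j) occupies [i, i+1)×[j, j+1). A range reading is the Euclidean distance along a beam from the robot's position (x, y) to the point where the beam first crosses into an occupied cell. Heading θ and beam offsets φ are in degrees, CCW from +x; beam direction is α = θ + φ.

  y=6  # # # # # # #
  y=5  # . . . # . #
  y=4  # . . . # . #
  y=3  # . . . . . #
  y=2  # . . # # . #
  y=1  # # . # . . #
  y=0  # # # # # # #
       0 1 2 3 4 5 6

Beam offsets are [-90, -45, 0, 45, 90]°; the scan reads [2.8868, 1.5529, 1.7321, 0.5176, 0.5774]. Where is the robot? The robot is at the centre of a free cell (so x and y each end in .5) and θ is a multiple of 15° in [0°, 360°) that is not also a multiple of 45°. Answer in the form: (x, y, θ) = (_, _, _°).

Candidates: 19 free-cell centres × 16 headings = 304 poses. Raycast each; keep the one whose scan matches to 4 dp.
  (3.5, 5.5, 300°): beam 2 = 4.6587 ≠ 1.5529 ✗
  (4.5, 3.5, 285°): beam 1 = 3.6235 ≠ 2.8868 ✗
  (1.5, 5.5, 285°): beam 1 = 0.5176 ≠ 2.8868 ✗
  (3.5, 4.5, 75°): beam 1 = 0.5176 ≠ 2.8868 ✗
  (3.5, 3.5, 60°): beam 1 = 1.0000 ≠ 2.8868 ✗
  …
  (3.5, 4.5, 300°): r_1=2.8868, r_2=1.5529, r_3=1.7321, r_4=0.5176, r_5=0.5774 — all match ✓
No second candidate reproduces the full scan.

(x, y, θ) = (3.5, 4.5, 300°)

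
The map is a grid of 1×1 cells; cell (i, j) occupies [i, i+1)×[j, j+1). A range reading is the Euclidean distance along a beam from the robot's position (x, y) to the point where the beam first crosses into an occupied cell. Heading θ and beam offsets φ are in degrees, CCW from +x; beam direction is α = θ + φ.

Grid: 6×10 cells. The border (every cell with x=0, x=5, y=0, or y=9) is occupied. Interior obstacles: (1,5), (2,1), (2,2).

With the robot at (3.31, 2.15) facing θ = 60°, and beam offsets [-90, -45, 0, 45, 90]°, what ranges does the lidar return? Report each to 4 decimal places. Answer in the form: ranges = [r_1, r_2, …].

beam 1: φ=-90°, α=330°
  d=(0.8660,-0.5000)  start (3,2)  tX=0.7967 tY=0.3000  stride 1/|dx|=1.1547 1/|dy|=2.0000
    cross y-line → (3,1), t=0.3000
    cross x-line → (4,1), t=0.7967
    cross x-line → (5,1), t=1.9514 (wall)
  → r_1 = 1.9514
beam 2: φ=-45°, α=15°
  d=(0.9659,0.2588)  start (3,2)  tX=0.7143 tY=3.2841  stride 1/|dx|=1.0353 1/|dy|=3.8637
    cross x-line → (4,2), t=0.7143
    cross x-line → (5,2), t=1.7496 (wall)
  → r_2 = 1.7496
beam 3: φ=0°, α=60°
  d=(0.5000,0.8660)  start (3,2)  tX=1.3800 tY=0.9815  stride 1/|dx|=2.0000 1/|dy|=1.1547
    cross y-line → (3,3), t=0.9815
    cross x-line → (4,3), t=1.3800
    cross y-line → (4,4), t=2.1362
    cross y-line → (4,5), t=3.2909
    cross x-line → (5,5), t=3.3800 (wall)
  → r_3 = 3.3800
beam 4: φ=45°, α=105°
  d=(-0.2588,0.9659)  start (3,2)  tX=1.1977 tY=0.8800  stride 1/|dx|=3.8637 1/|dy|=1.0353
    cross y-line → (3,3), t=0.8800
    cross x-line → (2,3), t=1.1977
    cross y-line → (2,4), t=1.9153
    cross y-line → (2,5), t=2.9505
    cross y-line → (2,6), t=3.9858
    cross y-line → (2,7), t=5.0211
    cross x-line → (1,7), t=5.0615
    cross y-line → (1,8), t=6.0564
    cross y-line → (1,9), t=7.0916 (wall)
  → r_4 = 7.0916
beam 5: φ=90°, α=150°
  d=(-0.8660,0.5000)  start (3,2)  tX=0.3580 tY=1.7000  stride 1/|dx|=1.1547 1/|dy|=2.0000
    cross x-line → (2,2), t=0.3580 (wall)
  → r_5 = 0.3580

ranges = [1.9514, 1.7496, 3.3800, 7.0916, 0.3580]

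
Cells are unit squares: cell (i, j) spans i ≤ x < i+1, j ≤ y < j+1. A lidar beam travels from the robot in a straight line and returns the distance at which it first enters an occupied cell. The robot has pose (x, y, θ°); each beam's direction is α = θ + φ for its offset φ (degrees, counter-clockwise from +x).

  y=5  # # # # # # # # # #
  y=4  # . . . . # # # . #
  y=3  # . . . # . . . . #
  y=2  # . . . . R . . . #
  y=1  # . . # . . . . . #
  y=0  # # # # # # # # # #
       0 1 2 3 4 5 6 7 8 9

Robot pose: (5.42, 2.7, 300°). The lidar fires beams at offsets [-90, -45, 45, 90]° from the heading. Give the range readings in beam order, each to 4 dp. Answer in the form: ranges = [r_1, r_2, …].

ranges = [1.6397, 1.7600, 3.7063, 2.6000]

beam 1: φ=-90°, α=210°
  direction (-0.8660, -0.5000); cell (5,2); t to first gridline: x 0.4850, y 1.4000 (then +1.1547 / +2.0000)
    (4,2) via x @ 0.4850
    (4,1) via y @ 1.4000
    (3,1) via x @ 1.6397  # hit
  → r_1 = 1.6397
beam 2: φ=-45°, α=255°
  direction (-0.2588, -0.9659); cell (5,2); t to first gridline: x 1.6228, y 0.7247 (then +3.8637 / +1.0353)
    (5,1) via y @ 0.7247
    (4,1) via x @ 1.6228
    (4,0) via y @ 1.7600  # hit
  → r_2 = 1.7600
beam 3: φ=45°, α=345°
  direction (0.9659, -0.2588); cell (5,2); t to first gridline: x 0.6005, y 2.7046 (then +1.0353 / +3.8637)
    (6,2) via x @ 0.6005
    (7,2) via x @ 1.6357
    (8,2) via x @ 2.6710
    (8,1) via y @ 2.7046
    (9,1) via x @ 3.7063  # hit
  → r_3 = 3.7063
beam 4: φ=90°, α=30°
  direction (0.8660, 0.5000); cell (5,2); t to first gridline: x 0.6697, y 0.6000 (then +1.1547 / +2.0000)
    (5,3) via y @ 0.6000
    (6,3) via x @ 0.6697
    (7,3) via x @ 1.8244
    (7,4) via y @ 2.6000  # hit
  → r_4 = 2.6000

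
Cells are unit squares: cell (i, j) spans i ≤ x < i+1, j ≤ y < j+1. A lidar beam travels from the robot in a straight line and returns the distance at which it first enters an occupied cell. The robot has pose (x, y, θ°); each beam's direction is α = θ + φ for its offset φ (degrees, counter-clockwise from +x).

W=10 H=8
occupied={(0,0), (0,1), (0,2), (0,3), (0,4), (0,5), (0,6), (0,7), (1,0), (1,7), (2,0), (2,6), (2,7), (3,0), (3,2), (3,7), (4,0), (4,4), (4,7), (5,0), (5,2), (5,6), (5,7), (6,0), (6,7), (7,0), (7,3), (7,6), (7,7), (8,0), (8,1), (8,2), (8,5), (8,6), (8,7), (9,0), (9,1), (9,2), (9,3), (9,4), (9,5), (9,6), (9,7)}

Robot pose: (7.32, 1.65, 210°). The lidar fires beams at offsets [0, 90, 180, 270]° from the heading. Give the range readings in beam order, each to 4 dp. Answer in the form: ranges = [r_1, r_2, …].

ranges = [1.3000, 0.7506, 0.7852, 6.1776]

beam 1: φ=0°, α=210°
  direction (-0.8660, -0.5000); cell (7,1); t to first gridline: x 0.3695, y 1.3000 (then +1.1547 / +2.0000)
    (6,1) via x @ 0.3695
    (6,0) via y @ 1.3000  # hit
  → r_1 = 1.3000
beam 2: φ=90°, α=300°
  direction (0.5000, -0.8660); cell (7,1); t to first gridline: x 1.3600, y 0.7506 (then +2.0000 / +1.1547)
    (7,0) via y @ 0.7506  # hit
  → r_2 = 0.7506
beam 3: φ=180°, α=30°
  direction (0.8660, 0.5000); cell (7,1); t to first gridline: x 0.7852, y 0.7000 (then +1.1547 / +2.0000)
    (7,2) via y @ 0.7000
    (8,2) via x @ 0.7852  # hit
  → r_3 = 0.7852
beam 4: φ=270°, α=120°
  direction (-0.5000, 0.8660); cell (7,1); t to first gridline: x 0.6400, y 0.4041 (then +2.0000 / +1.1547)
    (7,2) via y @ 0.4041
    (6,2) via x @ 0.6400
    (6,3) via y @ 1.5588
    (5,3) via x @ 2.6400
    (5,4) via y @ 2.7135
    (5,5) via y @ 3.8682
    (4,5) via x @ 4.6400
    (4,6) via y @ 5.0229
    (4,7) via y @ 6.1776  # hit
  → r_4 = 6.1776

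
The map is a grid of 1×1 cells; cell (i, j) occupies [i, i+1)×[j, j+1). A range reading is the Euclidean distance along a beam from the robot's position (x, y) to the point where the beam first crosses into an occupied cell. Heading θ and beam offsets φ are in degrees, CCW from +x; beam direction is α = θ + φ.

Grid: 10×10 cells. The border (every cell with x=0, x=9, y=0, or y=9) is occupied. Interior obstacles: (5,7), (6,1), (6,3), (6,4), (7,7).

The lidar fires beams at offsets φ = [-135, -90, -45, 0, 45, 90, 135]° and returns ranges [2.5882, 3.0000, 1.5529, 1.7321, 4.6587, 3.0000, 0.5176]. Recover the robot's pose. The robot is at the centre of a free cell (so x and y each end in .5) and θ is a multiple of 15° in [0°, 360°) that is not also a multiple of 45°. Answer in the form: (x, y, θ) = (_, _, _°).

The pose lattice has 59·16 = 944 candidates. Test each by forward raycasting.
  (2.5, 6.5, 300°): beam 1 = 1.5529 ≠ 2.5882 ✗
  (7.5, 3.5, 210°): beam 1 = 5.6940 ≠ 2.5882 ✗
  (8.5, 4.5, 75°): beam 1 = 1.0000 ≠ 2.5882 ✗
  (7.5, 5.5, 240°): beam 1 = 1.5529 ≠ 2.5882 ✗
  (5.5, 6.5, 30°): beam 1 = 5.6940 ≠ 2.5882 ✗
  …
  (7.5, 4.5, 30°): r_1=2.5882, r_2=3.0000, r_3=1.5529, r_4=1.7321, r_5=4.6587, r_6=3.0000, r_7=0.5176 — all match ✓
No second candidate reproduces the full scan.

(x, y, θ) = (7.5, 4.5, 30°)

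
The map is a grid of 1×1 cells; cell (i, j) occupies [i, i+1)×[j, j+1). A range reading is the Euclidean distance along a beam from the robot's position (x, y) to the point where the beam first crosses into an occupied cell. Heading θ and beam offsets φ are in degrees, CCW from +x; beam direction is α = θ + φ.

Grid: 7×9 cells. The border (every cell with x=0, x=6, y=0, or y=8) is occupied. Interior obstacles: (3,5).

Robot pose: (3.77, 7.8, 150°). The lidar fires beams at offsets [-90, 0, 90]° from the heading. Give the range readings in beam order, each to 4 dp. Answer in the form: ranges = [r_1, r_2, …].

beam 1: φ=-90°, α=60°
  cosα=0.5000 sinα=0.8660 | (3,7) | tMaxX 0.4600 tMaxY 0.2309 | tΔX 2.0000 tΔY 1.1547
    t=0.2309 [y] (3,8) — stop
  → r_1 = 0.2309
beam 2: φ=0°, α=150°
  cosα=-0.8660 sinα=0.5000 | (3,7) | tMaxX 0.8891 tMaxY 0.4000 | tΔX 1.1547 tΔY 2.0000
    t=0.4000 [y] (3,8) — stop
  → r_2 = 0.4000
beam 3: φ=90°, α=240°
  cosα=-0.5000 sinα=-0.8660 | (3,7) | tMaxX 1.5400 tMaxY 0.9238 | tΔX 2.0000 tΔY 1.1547
    t=0.9238 [y] (3,6)
    t=1.5400 [x] (2,6)
    t=2.0785 [y] (2,5)
    t=3.2332 [y] (2,4)
    t=3.5400 [x] (1,4)
    t=4.3879 [y] (1,3)
    t=5.5400 [x] (0,3) — stop
  → r_3 = 5.5400

ranges = [0.2309, 0.4000, 5.5400]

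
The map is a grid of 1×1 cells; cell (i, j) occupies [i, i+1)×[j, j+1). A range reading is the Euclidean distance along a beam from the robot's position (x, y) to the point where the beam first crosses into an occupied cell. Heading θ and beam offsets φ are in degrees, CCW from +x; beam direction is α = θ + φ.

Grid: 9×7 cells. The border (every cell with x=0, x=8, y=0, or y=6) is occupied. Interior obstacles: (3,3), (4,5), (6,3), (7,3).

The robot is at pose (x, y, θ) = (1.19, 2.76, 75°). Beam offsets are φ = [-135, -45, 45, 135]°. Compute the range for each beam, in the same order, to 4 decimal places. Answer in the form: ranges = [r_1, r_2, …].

beam 1: φ=-135°, α=300°
  d=(0.5000,-0.8660)  start (1,2)  tX=1.6200 tY=0.8776  stride 1/|dx|=2.0000 1/|dy|=1.1547
    cross y-line → (1,1), t=0.8776
    cross x-line → (2,1), t=1.6200
    cross y-line → (2,0), t=2.0323 (wall)
  → r_1 = 2.0323
beam 2: φ=-45°, α=30°
  d=(0.8660,0.5000)  start (1,2)  tX=0.9353 tY=0.4800  stride 1/|dx|=1.1547 1/|dy|=2.0000
    cross y-line → (1,3), t=0.4800
    cross x-line → (2,3), t=0.9353
    cross x-line → (3,3), t=2.0900 (wall)
  → r_2 = 2.0900
beam 3: φ=45°, α=120°
  d=(-0.5000,0.8660)  start (1,2)  tX=0.3800 tY=0.2771  stride 1/|dx|=2.0000 1/|dy|=1.1547
    cross y-line → (1,3), t=0.2771
    cross x-line → (0,3), t=0.3800 (wall)
  → r_3 = 0.3800
beam 4: φ=135°, α=210°
  d=(-0.8660,-0.5000)  start (1,2)  tX=0.2194 tY=1.5200  stride 1/|dx|=1.1547 1/|dy|=2.0000
    cross x-line → (0,2), t=0.2194 (wall)
  → r_4 = 0.2194

ranges = [2.0323, 2.0900, 0.3800, 0.2194]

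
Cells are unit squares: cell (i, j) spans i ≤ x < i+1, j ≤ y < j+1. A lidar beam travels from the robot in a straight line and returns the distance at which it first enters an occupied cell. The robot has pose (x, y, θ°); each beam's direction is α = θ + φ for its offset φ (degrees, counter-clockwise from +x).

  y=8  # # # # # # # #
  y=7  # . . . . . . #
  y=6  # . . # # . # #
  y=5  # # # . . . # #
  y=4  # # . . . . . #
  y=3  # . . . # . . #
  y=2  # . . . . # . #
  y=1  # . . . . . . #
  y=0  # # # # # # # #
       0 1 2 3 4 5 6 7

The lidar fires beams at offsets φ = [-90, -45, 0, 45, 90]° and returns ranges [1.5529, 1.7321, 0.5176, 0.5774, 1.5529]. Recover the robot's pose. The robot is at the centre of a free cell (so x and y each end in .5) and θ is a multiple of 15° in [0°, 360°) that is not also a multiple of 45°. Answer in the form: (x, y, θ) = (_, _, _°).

(x, y, θ) = (4.5, 5.5, 75°)

Candidates: 33 free-cell centres × 16 headings = 528 poses. Raycast each; keep the one whose scan matches to 4 dp.
  (2.5, 6.5, 345°): beam 1 = 0.5176 ≠ 1.5529 ✗
  (3.5, 1.5, 165°): beam 1 = 1.9319 ≠ 1.5529 ✗
  (3.5, 5.5, 255°): beam 1 = 0.5176 ≠ 1.5529 ✗
  (5.5, 1.5, 300°): beam 1 = 1.0000 ≠ 1.5529 ✗
  …
  (4.5, 5.5, 75°): r_1=1.5529, r_2=1.7321, r_3=0.5176, r_4=0.5774, r_5=1.5529 — all match ✓
No second candidate reproduces the full scan.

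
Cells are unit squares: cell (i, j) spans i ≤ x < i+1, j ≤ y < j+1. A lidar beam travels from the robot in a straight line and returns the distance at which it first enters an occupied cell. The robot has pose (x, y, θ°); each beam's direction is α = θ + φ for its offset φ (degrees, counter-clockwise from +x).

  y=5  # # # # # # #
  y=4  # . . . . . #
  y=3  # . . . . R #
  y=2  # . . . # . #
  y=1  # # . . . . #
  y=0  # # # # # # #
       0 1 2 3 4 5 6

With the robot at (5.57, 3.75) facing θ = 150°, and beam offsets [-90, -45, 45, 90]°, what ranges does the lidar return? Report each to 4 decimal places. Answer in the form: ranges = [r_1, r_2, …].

ranges = [0.8600, 1.2941, 4.7312, 1.1400]

beam 1: φ=-90°, α=60°
  d=(0.5000,0.8660)  start (5,3)  tX=0.8600 tY=0.2887  stride 1/|dx|=2.0000 1/|dy|=1.1547
    cross y-line → (5,4), t=0.2887
    cross x-line → (6,4), t=0.8600 (wall)
  → r_1 = 0.8600
beam 2: φ=-45°, α=105°
  d=(-0.2588,0.9659)  start (5,3)  tX=2.2023 tY=0.2588  stride 1/|dx|=3.8637 1/|dy|=1.0353
    cross y-line → (5,4), t=0.2588
    cross y-line → (5,5), t=1.2941 (wall)
  → r_2 = 1.2941
beam 3: φ=45°, α=195°
  d=(-0.9659,-0.2588)  start (5,3)  tX=0.5901 tY=2.8978  stride 1/|dx|=1.0353 1/|dy|=3.8637
    cross x-line → (4,3), t=0.5901
    cross x-line → (3,3), t=1.6254
    cross x-line → (2,3), t=2.6607
    cross y-line → (2,2), t=2.8978
    cross x-line → (1,2), t=3.6959
    cross x-line → (0,2), t=4.7312 (wall)
  → r_3 = 4.7312
beam 4: φ=90°, α=240°
  d=(-0.5000,-0.8660)  start (5,3)  tX=1.1400 tY=0.8660  stride 1/|dx|=2.0000 1/|dy|=1.1547
    cross y-line → (5,2), t=0.8660
    cross x-line → (4,2), t=1.1400 (wall)
  → r_4 = 1.1400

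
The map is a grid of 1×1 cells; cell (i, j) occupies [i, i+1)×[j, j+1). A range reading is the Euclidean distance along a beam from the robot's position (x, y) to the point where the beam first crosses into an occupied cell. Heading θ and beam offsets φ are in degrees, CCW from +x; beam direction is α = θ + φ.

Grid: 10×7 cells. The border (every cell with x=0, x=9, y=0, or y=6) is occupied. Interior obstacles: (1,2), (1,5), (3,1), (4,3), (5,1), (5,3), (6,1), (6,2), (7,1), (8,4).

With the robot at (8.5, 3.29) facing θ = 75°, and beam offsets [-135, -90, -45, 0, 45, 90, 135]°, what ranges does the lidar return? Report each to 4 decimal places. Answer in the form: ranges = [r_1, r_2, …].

beam 1: φ=-135°, α=300°
  cosα=0.5000 sinα=-0.8660 | (8,3) | tMaxX 1.0000 tMaxY 0.3349 | tΔX 2.0000 tΔY 1.1547
    t=0.3349 [y] (8,2)
    t=1.0000 [x] (9,2) — stop
  → r_1 = 1.0000
beam 2: φ=-90°, α=345°
  cosα=0.9659 sinα=-0.2588 | (8,3) | tMaxX 0.5176 tMaxY 1.1205 | tΔX 1.0353 tΔY 3.8637
    t=0.5176 [x] (9,3) — stop
  → r_2 = 0.5176
beam 3: φ=-45°, α=30°
  cosα=0.8660 sinα=0.5000 | (8,3) | tMaxX 0.5774 tMaxY 1.4200 | tΔX 1.1547 tΔY 2.0000
    t=0.5774 [x] (9,3) — stop
  → r_3 = 0.5774
beam 4: φ=0°, α=75°
  cosα=0.2588 sinα=0.9659 | (8,3) | tMaxX 1.9319 tMaxY 0.7350 | tΔX 3.8637 tΔY 1.0353
    t=0.7350 [y] (8,4) — stop
  → r_4 = 0.7350
beam 5: φ=45°, α=120°
  cosα=-0.5000 sinα=0.8660 | (8,3) | tMaxX 1.0000 tMaxY 0.8198 | tΔX 2.0000 tΔY 1.1547
    t=0.8198 [y] (8,4) — stop
  → r_5 = 0.8198
beam 6: φ=90°, α=165°
  cosα=-0.9659 sinα=0.2588 | (8,3) | tMaxX 0.5176 tMaxY 2.7432 | tΔX 1.0353 tΔY 3.8637
    t=0.5176 [x] (7,3)
    t=1.5529 [x] (6,3)
    t=2.5882 [x] (5,3) — stop
  → r_6 = 2.5882
beam 7: φ=135°, α=210°
  cosα=-0.8660 sinα=-0.5000 | (8,3) | tMaxX 0.5774 tMaxY 0.5800 | tΔX 1.1547 tΔY 2.0000
    t=0.5774 [x] (7,3)
    t=0.5800 [y] (7,2)
    t=1.7321 [x] (6,2) — stop
  → r_7 = 1.7321

ranges = [1.0000, 0.5176, 0.5774, 0.7350, 0.8198, 2.5882, 1.7321]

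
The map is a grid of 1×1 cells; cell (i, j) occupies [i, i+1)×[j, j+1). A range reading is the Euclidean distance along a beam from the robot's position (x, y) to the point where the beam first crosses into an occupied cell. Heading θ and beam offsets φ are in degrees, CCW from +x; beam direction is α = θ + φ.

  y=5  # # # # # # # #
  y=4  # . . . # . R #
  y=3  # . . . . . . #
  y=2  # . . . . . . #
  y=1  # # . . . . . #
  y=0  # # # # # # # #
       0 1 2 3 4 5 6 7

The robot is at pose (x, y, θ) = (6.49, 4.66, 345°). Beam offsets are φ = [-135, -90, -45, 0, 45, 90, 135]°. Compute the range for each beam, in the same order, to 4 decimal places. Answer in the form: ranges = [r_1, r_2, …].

beam 1: φ=-135°, α=210°
  dir = (cos 210°, sin 210°) = (-0.8660, -0.5000); from cell (6,4)
  next x-line at t=0.5658, next y-line at t=1.3200; Δt_x=1.1547, Δt_y=2.0000
    x: enter (5,4) at t=0.5658
    y: enter (5,3) at t=1.3200
    x: enter (4,3) at t=1.7205
    x: enter (3,3) at t=2.8752
    y: enter (3,2) at t=3.3200
    x: enter (2,2) at t=4.0299
    x: enter (1,2) at t=5.1846
    y: enter (1,1) at t=5.3200 ← occupied
  → r_1 = 5.3200
beam 2: φ=-90°, α=255°
  dir = (cos 255°, sin 255°) = (-0.2588, -0.9659); from cell (6,4)
  next x-line at t=1.8932, next y-line at t=0.6833; Δt_x=3.8637, Δt_y=1.0353
    y: enter (6,3) at t=0.6833
    y: enter (6,2) at t=1.7186
    x: enter (5,2) at t=1.8932
    y: enter (5,1) at t=2.7538
    y: enter (5,0) at t=3.7891 ← occupied
  → r_2 = 3.7891
beam 3: φ=-45°, α=300°
  dir = (cos 300°, sin 300°) = (0.5000, -0.8660); from cell (6,4)
  next x-line at t=1.0200, next y-line at t=0.7621; Δt_x=2.0000, Δt_y=1.1547
    y: enter (6,3) at t=0.7621
    x: enter (7,3) at t=1.0200 ← occupied
  → r_3 = 1.0200
beam 4: φ=0°, α=345°
  dir = (cos 345°, sin 345°) = (0.9659, -0.2588); from cell (6,4)
  next x-line at t=0.5280, next y-line at t=2.5500; Δt_x=1.0353, Δt_y=3.8637
    x: enter (7,4) at t=0.5280 ← occupied
  → r_4 = 0.5280
beam 5: φ=45°, α=30°
  dir = (cos 30°, sin 30°) = (0.8660, 0.5000); from cell (6,4)
  next x-line at t=0.5889, next y-line at t=0.6800; Δt_x=1.1547, Δt_y=2.0000
    x: enter (7,4) at t=0.5889 ← occupied
  → r_5 = 0.5889
beam 6: φ=90°, α=75°
  dir = (cos 75°, sin 75°) = (0.2588, 0.9659); from cell (6,4)
  next x-line at t=1.9705, next y-line at t=0.3520; Δt_x=3.8637, Δt_y=1.0353
    y: enter (6,5) at t=0.3520 ← occupied
  → r_6 = 0.3520
beam 7: φ=135°, α=120°
  dir = (cos 120°, sin 120°) = (-0.5000, 0.8660); from cell (6,4)
  next x-line at t=0.9800, next y-line at t=0.3926; Δt_x=2.0000, Δt_y=1.1547
    y: enter (6,5) at t=0.3926 ← occupied
  → r_7 = 0.3926

ranges = [5.3200, 3.7891, 1.0200, 0.5280, 0.5889, 0.3520, 0.3926]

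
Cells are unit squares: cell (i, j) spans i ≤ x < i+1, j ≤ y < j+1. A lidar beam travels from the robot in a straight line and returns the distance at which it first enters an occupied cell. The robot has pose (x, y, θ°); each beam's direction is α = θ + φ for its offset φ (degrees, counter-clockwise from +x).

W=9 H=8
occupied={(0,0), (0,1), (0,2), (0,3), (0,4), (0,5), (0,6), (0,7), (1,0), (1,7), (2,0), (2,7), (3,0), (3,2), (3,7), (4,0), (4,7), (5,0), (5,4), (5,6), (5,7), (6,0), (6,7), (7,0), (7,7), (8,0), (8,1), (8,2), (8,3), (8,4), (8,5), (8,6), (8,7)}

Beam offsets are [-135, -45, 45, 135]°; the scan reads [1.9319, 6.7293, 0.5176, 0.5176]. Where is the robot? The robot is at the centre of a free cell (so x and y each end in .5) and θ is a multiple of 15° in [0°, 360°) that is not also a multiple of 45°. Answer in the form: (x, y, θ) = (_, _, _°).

Enumerate (i+0.5, j+0.5, θ) over the 39 free cells and 16 admissible headings. For each, cast all 4 beams and compare to the given ranges.
  (4.5, 6.5, 120°): beam 1 = 0.5176 ≠ 1.9319 ✗
  (7.5, 4.5, 75°): beam 1 = 1.0000 ≠ 1.9319 ✗
  (4.5, 2.5, 120°): beam 1 = 3.6235 ≠ 1.9319 ✗
  …
  (1.5, 6.5, 30°): r_1=1.9319, r_2=6.7293, r_3=0.5176, r_4=0.5176 — all match ✓
No second candidate reproduces the full scan.

(x, y, θ) = (1.5, 6.5, 30°)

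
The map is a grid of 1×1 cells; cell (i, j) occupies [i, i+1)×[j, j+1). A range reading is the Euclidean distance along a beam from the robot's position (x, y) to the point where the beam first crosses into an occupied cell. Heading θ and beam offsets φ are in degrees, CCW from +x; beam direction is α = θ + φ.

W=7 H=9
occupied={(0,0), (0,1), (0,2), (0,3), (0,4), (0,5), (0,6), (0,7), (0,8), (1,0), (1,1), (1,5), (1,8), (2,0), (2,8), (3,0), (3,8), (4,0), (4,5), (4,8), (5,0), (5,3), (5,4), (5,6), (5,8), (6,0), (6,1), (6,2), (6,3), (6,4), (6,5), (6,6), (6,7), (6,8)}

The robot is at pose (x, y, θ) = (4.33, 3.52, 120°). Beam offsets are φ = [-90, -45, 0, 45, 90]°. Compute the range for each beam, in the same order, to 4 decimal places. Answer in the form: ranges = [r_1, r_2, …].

beam 1: φ=-90°, α=30°
  cosα=0.8660 sinα=0.5000 | (4,3) | tMaxX 0.7736 tMaxY 0.9600 | tΔX 1.1547 tΔY 2.0000
    t=0.7736 [x] (5,3) — stop
  → r_1 = 0.7736
beam 2: φ=-45°, α=75°
  cosα=0.2588 sinα=0.9659 | (4,3) | tMaxX 2.5887 tMaxY 0.4969 | tΔX 3.8637 tΔY 1.0353
    t=0.4969 [y] (4,4)
    t=1.5322 [y] (4,5) — stop
  → r_2 = 1.5322
beam 3: φ=0°, α=120°
  cosα=-0.5000 sinα=0.8660 | (4,3) | tMaxX 0.6600 tMaxY 0.5543 | tΔX 2.0000 tΔY 1.1547
    t=0.5543 [y] (4,4)
    t=0.6600 [x] (3,4)
    t=1.7090 [y] (3,5)
    t=2.6600 [x] (2,5)
    t=2.8637 [y] (2,6)
    t=4.0184 [y] (2,7)
    t=4.6600 [x] (1,7)
    t=5.1731 [y] (1,8) — stop
  → r_3 = 5.1731
beam 4: φ=45°, α=165°
  cosα=-0.9659 sinα=0.2588 | (4,3) | tMaxX 0.3416 tMaxY 1.8546 | tΔX 1.0353 tΔY 3.8637
    t=0.3416 [x] (3,3)
    t=1.3769 [x] (2,3)
    t=1.8546 [y] (2,4)
    t=2.4122 [x] (1,4)
    t=3.4475 [x] (0,4) — stop
  → r_4 = 3.4475
beam 5: φ=90°, α=210°
  cosα=-0.8660 sinα=-0.5000 | (4,3) | tMaxX 0.3811 tMaxY 1.0400 | tΔX 1.1547 tΔY 2.0000
    t=0.3811 [x] (3,3)
    t=1.0400 [y] (3,2)
    t=1.5358 [x] (2,2)
    t=2.6905 [x] (1,2)
    t=3.0400 [y] (1,1) — stop
  → r_5 = 3.0400

ranges = [0.7736, 1.5322, 5.1731, 3.4475, 3.0400]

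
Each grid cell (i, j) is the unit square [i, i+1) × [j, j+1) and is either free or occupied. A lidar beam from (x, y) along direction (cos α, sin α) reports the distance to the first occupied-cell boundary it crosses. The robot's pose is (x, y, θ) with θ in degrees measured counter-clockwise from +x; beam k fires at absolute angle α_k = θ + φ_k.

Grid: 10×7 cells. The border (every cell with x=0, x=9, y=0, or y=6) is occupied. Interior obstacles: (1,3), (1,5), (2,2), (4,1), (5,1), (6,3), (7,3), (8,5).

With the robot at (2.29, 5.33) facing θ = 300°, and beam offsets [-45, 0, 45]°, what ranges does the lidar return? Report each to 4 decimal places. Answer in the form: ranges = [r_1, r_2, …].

ranges = [1.3769, 3.8452, 5.1387]

beam 1: φ=-45°, α=255°
  cosα=-0.2588 sinα=-0.9659 | (2,5) | tMaxX 1.1205 tMaxY 0.3416 | tΔX 3.8637 tΔY 1.0353
    t=0.3416 [y] (2,4)
    t=1.1205 [x] (1,4)
    t=1.3769 [y] (1,3) — stop
  → r_1 = 1.3769
beam 2: φ=0°, α=300°
  cosα=0.5000 sinα=-0.8660 | (2,5) | tMaxX 1.4200 tMaxY 0.3811 | tΔX 2.0000 tΔY 1.1547
    t=0.3811 [y] (2,4)
    t=1.4200 [x] (3,4)
    t=1.5358 [y] (3,3)
    t=2.6905 [y] (3,2)
    t=3.4200 [x] (4,2)
    t=3.8452 [y] (4,1) — stop
  → r_2 = 3.8452
beam 3: φ=45°, α=345°
  cosα=0.9659 sinα=-0.2588 | (2,5) | tMaxX 0.7350 tMaxY 1.2750 | tΔX 1.0353 tΔY 3.8637
    t=0.7350 [x] (3,5)
    t=1.2750 [y] (3,4)
    t=1.7703 [x] (4,4)
    t=2.8056 [x] (5,4)
    t=3.8409 [x] (6,4)
    t=4.8762 [x] (7,4)
    t=5.1387 [y] (7,3) — stop
  → r_3 = 5.1387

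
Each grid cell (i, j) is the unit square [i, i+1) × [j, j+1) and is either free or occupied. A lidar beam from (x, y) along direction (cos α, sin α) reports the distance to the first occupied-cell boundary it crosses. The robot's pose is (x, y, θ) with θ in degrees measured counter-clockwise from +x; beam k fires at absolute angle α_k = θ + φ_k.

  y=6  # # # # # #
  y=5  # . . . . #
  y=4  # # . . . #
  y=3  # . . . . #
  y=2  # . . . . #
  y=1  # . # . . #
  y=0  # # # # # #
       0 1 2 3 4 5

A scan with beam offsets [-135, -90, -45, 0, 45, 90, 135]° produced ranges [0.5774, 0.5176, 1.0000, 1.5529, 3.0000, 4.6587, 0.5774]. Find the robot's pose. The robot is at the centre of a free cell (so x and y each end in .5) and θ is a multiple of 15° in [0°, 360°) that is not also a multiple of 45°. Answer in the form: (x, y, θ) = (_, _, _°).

Candidates: 18 free-cell centres × 16 headings = 288 poses. Raycast each; keep the one whose scan matches to 4 dp.
  (4.5, 5.5, 120°): beam 1 = 0.5176 ≠ 0.5774 ✗
  (2.5, 3.5, 210°): beam 1 = 2.5882 ≠ 0.5774 ✗
  (2.5, 2.5, 105°): beam 1 = 2.8868 ≠ 0.5774 ✗
  (2.5, 3.5, 345°): beam 1 = 1.7321 ≠ 0.5774 ✗
  (4.5, 5.5, 75°): beam 1 = 1.0000 ≠ 0.5774 ✗
  …
  (3.5, 1.5, 15°): r_1=0.5774, r_2=0.5176, r_3=1.0000, r_4=1.5529, r_5=3.0000, r_6=4.6587, r_7=0.5774 — all match ✓
Unique over the lattice → pose = (3.5, 1.5, 15°).

(x, y, θ) = (3.5, 1.5, 15°)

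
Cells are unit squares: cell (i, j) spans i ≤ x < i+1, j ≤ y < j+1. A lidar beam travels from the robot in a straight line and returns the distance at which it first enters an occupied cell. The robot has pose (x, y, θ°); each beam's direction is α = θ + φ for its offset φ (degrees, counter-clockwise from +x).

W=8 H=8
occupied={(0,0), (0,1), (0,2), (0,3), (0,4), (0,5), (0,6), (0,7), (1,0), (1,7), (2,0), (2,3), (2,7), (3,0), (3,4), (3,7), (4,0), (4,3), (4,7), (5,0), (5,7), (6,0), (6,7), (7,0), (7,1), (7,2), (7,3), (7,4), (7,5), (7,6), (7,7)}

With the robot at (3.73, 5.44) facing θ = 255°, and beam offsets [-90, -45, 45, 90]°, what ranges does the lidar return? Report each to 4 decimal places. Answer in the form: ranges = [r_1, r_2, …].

beam 1: φ=-90°, α=165°
  dir = (cos 165°, sin 165°) = (-0.9659, 0.2588); from cell (3,5)
  next x-line at t=0.7558, next y-line at t=2.1637; Δt_x=1.0353, Δt_y=3.8637
    x: enter (2,5) at t=0.7558
    x: enter (1,5) at t=1.7910
    y: enter (1,6) at t=2.1637
    x: enter (0,6) at t=2.8263 ← occupied
  → r_1 = 2.8263
beam 2: φ=-45°, α=210°
  dir = (cos 210°, sin 210°) = (-0.8660, -0.5000); from cell (3,5)
  next x-line at t=0.8429, next y-line at t=0.8800; Δt_x=1.1547, Δt_y=2.0000
    x: enter (2,5) at t=0.8429
    y: enter (2,4) at t=0.8800
    x: enter (1,4) at t=1.9976
    y: enter (1,3) at t=2.8800
    x: enter (0,3) at t=3.1523 ← occupied
  → r_2 = 3.1523
beam 3: φ=45°, α=300°
  dir = (cos 300°, sin 300°) = (0.5000, -0.8660); from cell (3,5)
  next x-line at t=0.5400, next y-line at t=0.5081; Δt_x=2.0000, Δt_y=1.1547
    y: enter (3,4) at t=0.5081 ← occupied
  → r_3 = 0.5081
beam 4: φ=90°, α=345°
  dir = (cos 345°, sin 345°) = (0.9659, -0.2588); from cell (3,5)
  next x-line at t=0.2795, next y-line at t=1.7000; Δt_x=1.0353, Δt_y=3.8637
    x: enter (4,5) at t=0.2795
    x: enter (5,5) at t=1.3148
    y: enter (5,4) at t=1.7000
    x: enter (6,4) at t=2.3501
    x: enter (7,4) at t=3.3854 ← occupied
  → r_4 = 3.3854

ranges = [2.8263, 3.1523, 0.5081, 3.3854]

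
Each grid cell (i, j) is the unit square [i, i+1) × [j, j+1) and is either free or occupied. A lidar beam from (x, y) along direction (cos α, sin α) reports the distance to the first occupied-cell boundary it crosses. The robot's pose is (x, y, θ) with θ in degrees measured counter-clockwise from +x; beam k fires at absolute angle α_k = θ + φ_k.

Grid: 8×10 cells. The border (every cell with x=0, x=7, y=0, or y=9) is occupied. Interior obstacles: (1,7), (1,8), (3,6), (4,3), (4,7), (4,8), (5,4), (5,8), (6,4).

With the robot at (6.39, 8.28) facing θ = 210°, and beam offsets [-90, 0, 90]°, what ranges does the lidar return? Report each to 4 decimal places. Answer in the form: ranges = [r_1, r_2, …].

beam 1: φ=-90°, α=120°
  d=(-0.5000,0.8660)  start (6,8)  tX=0.7800 tY=0.8314  stride 1/|dx|=2.0000 1/|dy|=1.1547
    cross x-line → (5,8), t=0.7800 (wall)
  → r_1 = 0.7800
beam 2: φ=0°, α=210°
  d=(-0.8660,-0.5000)  start (6,8)  tX=0.4503 tY=0.5600  stride 1/|dx|=1.1547 1/|dy|=2.0000
    cross x-line → (5,8), t=0.4503 (wall)
  → r_2 = 0.4503
beam 3: φ=90°, α=300°
  d=(0.5000,-0.8660)  start (6,8)  tX=1.2200 tY=0.3233  stride 1/|dx|=2.0000 1/|dy|=1.1547
    cross y-line → (6,7), t=0.3233
    cross x-line → (7,7), t=1.2200 (wall)
  → r_3 = 1.2200

ranges = [0.7800, 0.4503, 1.2200]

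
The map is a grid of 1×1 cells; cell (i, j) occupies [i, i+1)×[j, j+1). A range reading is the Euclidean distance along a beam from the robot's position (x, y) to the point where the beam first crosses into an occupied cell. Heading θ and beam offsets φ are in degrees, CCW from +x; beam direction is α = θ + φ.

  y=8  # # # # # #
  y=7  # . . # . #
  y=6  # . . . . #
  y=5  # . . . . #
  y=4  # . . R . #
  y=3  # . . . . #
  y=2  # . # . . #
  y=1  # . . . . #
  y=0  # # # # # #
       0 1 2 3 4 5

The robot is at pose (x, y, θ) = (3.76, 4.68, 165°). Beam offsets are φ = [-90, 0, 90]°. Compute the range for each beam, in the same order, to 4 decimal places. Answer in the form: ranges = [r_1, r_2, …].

ranges = [3.4371, 2.8574, 3.8098]

beam 1: φ=-90°, α=75°
  d=(0.2588,0.9659)  start (3,4)  tX=0.9273 tY=0.3313  stride 1/|dx|=3.8637 1/|dy|=1.0353
    cross y-line → (3,5), t=0.3313
    cross x-line → (4,5), t=0.9273
    cross y-line → (4,6), t=1.3666
    cross y-line → (4,7), t=2.4018
    cross y-line → (4,8), t=3.4371 (wall)
  → r_1 = 3.4371
beam 2: φ=0°, α=165°
  d=(-0.9659,0.2588)  start (3,4)  tX=0.7868 tY=1.2364  stride 1/|dx|=1.0353 1/|dy|=3.8637
    cross x-line → (2,4), t=0.7868
    cross y-line → (2,5), t=1.2364
    cross x-line → (1,5), t=1.8221
    cross x-line → (0,5), t=2.8574 (wall)
  → r_2 = 2.8574
beam 3: φ=90°, α=255°
  d=(-0.2588,-0.9659)  start (3,4)  tX=2.9364 tY=0.7040  stride 1/|dx|=3.8637 1/|dy|=1.0353
    cross y-line → (3,3), t=0.7040
    cross y-line → (3,2), t=1.7393
    cross y-line → (3,1), t=2.7745
    cross x-line → (2,1), t=2.9364
    cross y-line → (2,0), t=3.8098 (wall)
  → r_3 = 3.8098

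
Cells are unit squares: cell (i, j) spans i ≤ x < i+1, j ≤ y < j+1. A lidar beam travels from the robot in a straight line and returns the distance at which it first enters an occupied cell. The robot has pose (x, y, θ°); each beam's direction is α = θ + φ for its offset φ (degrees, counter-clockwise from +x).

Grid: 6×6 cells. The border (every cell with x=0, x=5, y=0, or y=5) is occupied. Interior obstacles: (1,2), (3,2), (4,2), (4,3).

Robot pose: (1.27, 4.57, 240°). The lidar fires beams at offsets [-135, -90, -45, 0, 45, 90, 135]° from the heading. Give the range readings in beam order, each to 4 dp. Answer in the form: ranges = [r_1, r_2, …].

ranges = [0.4452, 0.3118, 0.2795, 0.5400, 1.6254, 3.1400, 1.6614]

beam 1: φ=-135°, α=105°
  dir = (cos 105°, sin 105°) = (-0.2588, 0.9659); from cell (1,4)
  next x-line at t=1.0432, next y-line at t=0.4452; Δt_x=3.8637, Δt_y=1.0353
    y: enter (1,5) at t=0.4452 ← occupied
  → r_1 = 0.4452
beam 2: φ=-90°, α=150°
  dir = (cos 150°, sin 150°) = (-0.8660, 0.5000); from cell (1,4)
  next x-line at t=0.3118, next y-line at t=0.8600; Δt_x=1.1547, Δt_y=2.0000
    x: enter (0,4) at t=0.3118 ← occupied
  → r_2 = 0.3118
beam 3: φ=-45°, α=195°
  dir = (cos 195°, sin 195°) = (-0.9659, -0.2588); from cell (1,4)
  next x-line at t=0.2795, next y-line at t=2.2023; Δt_x=1.0353, Δt_y=3.8637
    x: enter (0,4) at t=0.2795 ← occupied
  → r_3 = 0.2795
beam 4: φ=0°, α=240°
  dir = (cos 240°, sin 240°) = (-0.5000, -0.8660); from cell (1,4)
  next x-line at t=0.5400, next y-line at t=0.6582; Δt_x=2.0000, Δt_y=1.1547
    x: enter (0,4) at t=0.5400 ← occupied
  → r_4 = 0.5400
beam 5: φ=45°, α=285°
  dir = (cos 285°, sin 285°) = (0.2588, -0.9659); from cell (1,4)
  next x-line at t=2.8205, next y-line at t=0.5901; Δt_x=3.8637, Δt_y=1.0353
    y: enter (1,3) at t=0.5901
    y: enter (1,2) at t=1.6254 ← occupied
  → r_5 = 1.6254
beam 6: φ=90°, α=330°
  dir = (cos 330°, sin 330°) = (0.8660, -0.5000); from cell (1,4)
  next x-line at t=0.8429, next y-line at t=1.1400; Δt_x=1.1547, Δt_y=2.0000
    x: enter (2,4) at t=0.8429
    y: enter (2,3) at t=1.1400
    x: enter (3,3) at t=1.9976
    y: enter (3,2) at t=3.1400 ← occupied
  → r_6 = 3.1400
beam 7: φ=135°, α=15°
  dir = (cos 15°, sin 15°) = (0.9659, 0.2588); from cell (1,4)
  next x-line at t=0.7558, next y-line at t=1.6614; Δt_x=1.0353, Δt_y=3.8637
    x: enter (2,4) at t=0.7558
    y: enter (2,5) at t=1.6614 ← occupied
  → r_7 = 1.6614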